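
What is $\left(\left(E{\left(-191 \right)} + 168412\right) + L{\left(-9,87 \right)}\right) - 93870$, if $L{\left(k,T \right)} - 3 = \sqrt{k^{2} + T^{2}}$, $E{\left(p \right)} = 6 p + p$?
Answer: $73208 + 15 \sqrt{34} \approx 73296.0$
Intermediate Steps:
$E{\left(p \right)} = 7 p$
$L{\left(k,T \right)} = 3 + \sqrt{T^{2} + k^{2}}$ ($L{\left(k,T \right)} = 3 + \sqrt{k^{2} + T^{2}} = 3 + \sqrt{T^{2} + k^{2}}$)
$\left(\left(E{\left(-191 \right)} + 168412\right) + L{\left(-9,87 \right)}\right) - 93870 = \left(\left(7 \left(-191\right) + 168412\right) + \left(3 + \sqrt{87^{2} + \left(-9\right)^{2}}\right)\right) - 93870 = \left(\left(-1337 + 168412\right) + \left(3 + \sqrt{7569 + 81}\right)\right) - 93870 = \left(167075 + \left(3 + \sqrt{7650}\right)\right) - 93870 = \left(167075 + \left(3 + 15 \sqrt{34}\right)\right) - 93870 = \left(167078 + 15 \sqrt{34}\right) - 93870 = 73208 + 15 \sqrt{34}$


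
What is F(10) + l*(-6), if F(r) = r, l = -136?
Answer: 826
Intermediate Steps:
F(10) + l*(-6) = 10 - 136*(-6) = 10 + 816 = 826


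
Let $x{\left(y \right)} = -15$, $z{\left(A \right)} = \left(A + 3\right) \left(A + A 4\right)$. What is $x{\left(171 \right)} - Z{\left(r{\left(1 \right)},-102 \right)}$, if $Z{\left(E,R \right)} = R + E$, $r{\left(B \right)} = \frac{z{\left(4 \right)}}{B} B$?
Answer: $-53$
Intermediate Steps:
$z{\left(A \right)} = 5 A \left(3 + A\right)$ ($z{\left(A \right)} = \left(3 + A\right) \left(A + 4 A\right) = \left(3 + A\right) 5 A = 5 A \left(3 + A\right)$)
$r{\left(B \right)} = 140$ ($r{\left(B \right)} = \frac{5 \cdot 4 \left(3 + 4\right)}{B} B = \frac{5 \cdot 4 \cdot 7}{B} B = \frac{140}{B} B = 140$)
$Z{\left(E,R \right)} = E + R$
$x{\left(171 \right)} - Z{\left(r{\left(1 \right)},-102 \right)} = -15 - \left(140 - 102\right) = -15 - 38 = -53$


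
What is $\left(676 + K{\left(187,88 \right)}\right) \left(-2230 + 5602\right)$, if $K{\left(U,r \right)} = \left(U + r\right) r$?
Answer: $83881872$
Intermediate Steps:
$K{\left(U,r \right)} = r \left(U + r\right)$
$\left(676 + K{\left(187,88 \right)}\right) \left(-2230 + 5602\right) = \left(676 + 88 \left(187 + 88\right)\right) \left(-2230 + 5602\right) = \left(676 + 88 \cdot 275\right) 3372 = \left(676 + 24200\right) 3372 = 24876 \cdot 3372 = 83881872$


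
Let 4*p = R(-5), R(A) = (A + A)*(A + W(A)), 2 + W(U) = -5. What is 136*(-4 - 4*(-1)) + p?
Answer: 30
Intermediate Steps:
W(U) = -7 (W(U) = -2 - 5 = -7)
R(A) = 2*A*(-7 + A) (R(A) = (A + A)*(A - 7) = (2*A)*(-7 + A) = 2*A*(-7 + A))
p = 30 (p = (2*(-5)*(-7 - 5))/4 = (2*(-5)*(-12))/4 = (1/4)*120 = 30)
136*(-4 - 4*(-1)) + p = 136*(-4 - 4*(-1)) + 30 = 136*(-4 + 4) + 30 = 136*0 + 30 = 0 + 30 = 30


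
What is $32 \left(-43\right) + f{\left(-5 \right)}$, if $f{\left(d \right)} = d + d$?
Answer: $-1386$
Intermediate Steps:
$f{\left(d \right)} = 2 d$
$32 \left(-43\right) + f{\left(-5 \right)} = 32 \left(-43\right) + 2 \left(-5\right) = -1376 - 10 = -1386$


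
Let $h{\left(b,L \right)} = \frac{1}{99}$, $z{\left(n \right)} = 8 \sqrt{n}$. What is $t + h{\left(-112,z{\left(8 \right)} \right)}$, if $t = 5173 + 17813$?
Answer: $\frac{2275615}{99} \approx 22986.0$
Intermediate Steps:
$t = 22986$
$h{\left(b,L \right)} = \frac{1}{99}$
$t + h{\left(-112,z{\left(8 \right)} \right)} = 22986 + \frac{1}{99} = \frac{2275615}{99}$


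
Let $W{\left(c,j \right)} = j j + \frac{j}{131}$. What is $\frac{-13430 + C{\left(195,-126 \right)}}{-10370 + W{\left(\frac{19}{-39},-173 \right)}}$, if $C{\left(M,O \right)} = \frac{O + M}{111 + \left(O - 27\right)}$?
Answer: $- \frac{24633633}{35868784} \approx -0.68677$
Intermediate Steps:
$W{\left(c,j \right)} = j^{2} + \frac{j}{131}$ ($W{\left(c,j \right)} = j^{2} + j \frac{1}{131} = j^{2} + \frac{j}{131}$)
$C{\left(M,O \right)} = \frac{M + O}{84 + O}$ ($C{\left(M,O \right)} = \frac{M + O}{111 + \left(-27 + O\right)} = \frac{M + O}{84 + O}$)
$\frac{-13430 + C{\left(195,-126 \right)}}{-10370 + W{\left(\frac{19}{-39},-173 \right)}} = \frac{-13430 + \frac{195 - 126}{84 - 126}}{-10370 - 173 \left(\frac{1}{131} - 173\right)} = \frac{-13430 + \frac{1}{-42} \cdot 69}{-10370 - - \frac{3920526}{131}} = \frac{-13430 - \frac{23}{14}}{-10370 + \frac{3920526}{131}} = \frac{-13430 - \frac{23}{14}}{\frac{2562056}{131}} = \left(- \frac{188043}{14}\right) \frac{131}{2562056} = - \frac{24633633}{35868784}$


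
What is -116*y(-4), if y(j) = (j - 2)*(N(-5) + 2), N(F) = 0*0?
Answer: 1392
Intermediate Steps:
N(F) = 0
y(j) = -4 + 2*j (y(j) = (j - 2)*(0 + 2) = (-2 + j)*2 = -4 + 2*j)
-116*y(-4) = -116*(-4 + 2*(-4)) = -116*(-4 - 8) = -116*(-12) = 1392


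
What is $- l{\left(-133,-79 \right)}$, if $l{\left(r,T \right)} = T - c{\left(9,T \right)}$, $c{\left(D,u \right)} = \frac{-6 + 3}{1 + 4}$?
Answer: $\frac{392}{5} \approx 78.4$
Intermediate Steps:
$c{\left(D,u \right)} = - \frac{3}{5}$
$l{\left(r,T \right)} = \frac{3}{5} + T$ ($l{\left(r,T \right)} = T - - \frac{3}{5} = T + \frac{3}{5} = \frac{3}{5} + T$)
$- l{\left(-133,-79 \right)} = - (\frac{3}{5} - 79) = \left(-1\right) \left(- \frac{392}{5}\right) = \frac{392}{5}$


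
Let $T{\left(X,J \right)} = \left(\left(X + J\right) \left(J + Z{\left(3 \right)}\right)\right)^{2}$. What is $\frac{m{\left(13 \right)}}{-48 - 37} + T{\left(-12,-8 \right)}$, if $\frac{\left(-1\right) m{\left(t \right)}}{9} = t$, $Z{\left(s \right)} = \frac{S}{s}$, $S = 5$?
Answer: $\frac{12275053}{765} \approx 16046.0$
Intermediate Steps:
$Z{\left(s \right)} = \frac{5}{s}$
$m{\left(t \right)} = - 9 t$
$T{\left(X,J \right)} = \left(\frac{5}{3} + J\right)^{2} \left(J + X\right)^{2}$ ($T{\left(X,J \right)} = \left(\left(X + J\right) \left(J + \frac{5}{3}\right)\right)^{2} = \left(\left(J + X\right) \left(J + 5 \cdot \frac{1}{3}\right)\right)^{2} = \left(\left(J + X\right) \left(J + \frac{5}{3}\right)\right)^{2} = \left(\left(J + X\right) \left(\frac{5}{3} + J\right)\right)^{2} = \left(\left(\frac{5}{3} + J\right) \left(J + X\right)\right)^{2} = \left(\frac{5}{3} + J\right)^{2} \left(J + X\right)^{2}$)
$\frac{m{\left(13 \right)}}{-48 - 37} + T{\left(-12,-8 \right)} = \frac{\left(-9\right) 13}{-48 - 37} + \frac{\left(5 + 3 \left(-8\right)\right)^{2} \left(-8 - 12\right)^{2}}{9} = \frac{1}{-85} \left(-117\right) + \frac{\left(5 - 24\right)^{2} \left(-20\right)^{2}}{9} = \left(- \frac{1}{85}\right) \left(-117\right) + \frac{1}{9} \left(-19\right)^{2} \cdot 400 = \frac{117}{85} + \frac{1}{9} \cdot 361 \cdot 400 = \frac{117}{85} + \frac{144400}{9} = \frac{12275053}{765}$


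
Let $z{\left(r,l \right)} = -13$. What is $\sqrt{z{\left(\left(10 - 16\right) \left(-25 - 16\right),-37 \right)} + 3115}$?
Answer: $\sqrt{3102} \approx 55.696$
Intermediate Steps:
$\sqrt{z{\left(\left(10 - 16\right) \left(-25 - 16\right),-37 \right)} + 3115} = \sqrt{-13 + 3115} = \sqrt{3102}$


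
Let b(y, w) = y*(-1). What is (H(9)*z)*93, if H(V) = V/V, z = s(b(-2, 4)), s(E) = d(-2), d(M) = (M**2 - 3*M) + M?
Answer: 744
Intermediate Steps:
b(y, w) = -y
d(M) = M**2 - 2*M
s(E) = 8 (s(E) = -2*(-2 - 2) = -2*(-4) = 8)
z = 8
H(V) = 1
(H(9)*z)*93 = (1*8)*93 = 8*93 = 744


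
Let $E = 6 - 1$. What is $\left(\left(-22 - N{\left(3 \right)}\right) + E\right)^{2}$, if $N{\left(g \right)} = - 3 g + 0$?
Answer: $64$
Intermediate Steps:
$N{\left(g \right)} = - 3 g$
$E = 5$
$\left(\left(-22 - N{\left(3 \right)}\right) + E\right)^{2} = \left(\left(-22 - \left(-3\right) 3\right) + 5\right)^{2} = \left(\left(-22 - -9\right) + 5\right)^{2} = \left(\left(-22 + 9\right) + 5\right)^{2} = \left(-13 + 5\right)^{2} = \left(-8\right)^{2} = 64$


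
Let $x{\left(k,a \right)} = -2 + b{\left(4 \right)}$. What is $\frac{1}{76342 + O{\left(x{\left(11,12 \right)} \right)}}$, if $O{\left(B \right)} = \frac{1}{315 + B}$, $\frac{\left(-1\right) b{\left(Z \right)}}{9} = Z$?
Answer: $\frac{277}{21146735} \approx 1.3099 \cdot 10^{-5}$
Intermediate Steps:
$b{\left(Z \right)} = - 9 Z$
$x{\left(k,a \right)} = -38$ ($x{\left(k,a \right)} = -2 - 36 = -38$)
$\frac{1}{76342 + O{\left(x{\left(11,12 \right)} \right)}} = \frac{1}{76342 + \frac{1}{315 - 38}} = \frac{1}{76342 + \frac{1}{277}} = \frac{1}{\frac{21146735}{277}} = \frac{277}{21146735}$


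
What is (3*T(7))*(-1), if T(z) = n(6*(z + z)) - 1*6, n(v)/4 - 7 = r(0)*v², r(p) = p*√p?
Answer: -66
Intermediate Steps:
r(p) = p^(3/2)
n(v) = 28 (n(v) = 28 + 4*(0^(3/2)*v²) = 28 + 4*(0*v²) = 28 + 4*0 = 28 + 0 = 28)
T(z) = 22 (T(z) = 28 - 1*6 = 28 - 6 = 22)
(3*T(7))*(-1) = (3*22)*(-1) = 66*(-1) = -66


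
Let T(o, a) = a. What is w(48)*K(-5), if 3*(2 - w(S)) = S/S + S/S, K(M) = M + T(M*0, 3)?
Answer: -8/3 ≈ -2.6667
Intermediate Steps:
K(M) = 3 + M (K(M) = M + 3 = 3 + M)
w(S) = 4/3 (w(S) = 2 - (S/S + S/S)/3 = 2 - (1 + 1)/3 = 2 - ⅓*2 = 2 - ⅔ = 4/3)
w(48)*K(-5) = 4*(3 - 5)/3 = (4/3)*(-2) = -8/3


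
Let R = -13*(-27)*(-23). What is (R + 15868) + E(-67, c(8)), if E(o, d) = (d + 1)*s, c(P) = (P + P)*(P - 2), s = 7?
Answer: 8474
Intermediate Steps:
c(P) = 2*P*(-2 + P) (c(P) = (2*P)*(-2 + P) = 2*P*(-2 + P))
R = -8073 (R = 351*(-23) = -8073)
E(o, d) = 7 + 7*d (E(o, d) = (d + 1)*7 = (1 + d)*7 = 7 + 7*d)
(R + 15868) + E(-67, c(8)) = (-8073 + 15868) + (7 + 7*(2*8*(-2 + 8))) = 7795 + (7 + 7*(2*8*6)) = 7795 + (7 + 7*96) = 7795 + (7 + 672) = 7795 + 679 = 8474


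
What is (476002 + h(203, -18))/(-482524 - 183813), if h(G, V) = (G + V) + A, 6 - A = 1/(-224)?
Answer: -106667233/149259488 ≈ -0.71464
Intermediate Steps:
A = 1345/224 (A = 6 - 1/(-224) = 6 - 1*(-1/224) = 6 + 1/224 = 1345/224 ≈ 6.0045)
h(G, V) = 1345/224 + G + V (h(G, V) = (G + V) + 1345/224 = 1345/224 + G + V)
(476002 + h(203, -18))/(-482524 - 183813) = (476002 + (1345/224 + 203 - 18))/(-482524 - 183813) = (476002 + 42785/224)/(-666337) = (106667233/224)*(-1/666337) = -106667233/149259488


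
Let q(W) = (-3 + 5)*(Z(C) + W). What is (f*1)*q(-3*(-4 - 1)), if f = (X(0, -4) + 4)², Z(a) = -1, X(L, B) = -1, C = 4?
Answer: 252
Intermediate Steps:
q(W) = -2 + 2*W (q(W) = (-3 + 5)*(-1 + W) = 2*(-1 + W) = -2 + 2*W)
f = 9 (f = (-1 + 4)² = 3² = 9)
(f*1)*q(-3*(-4 - 1)) = (9*1)*(-2 + 2*(-3*(-4 - 1))) = 9*(-2 + 2*(-3*(-5))) = 9*(-2 + 2*15) = 9*(-2 + 30) = 9*28 = 252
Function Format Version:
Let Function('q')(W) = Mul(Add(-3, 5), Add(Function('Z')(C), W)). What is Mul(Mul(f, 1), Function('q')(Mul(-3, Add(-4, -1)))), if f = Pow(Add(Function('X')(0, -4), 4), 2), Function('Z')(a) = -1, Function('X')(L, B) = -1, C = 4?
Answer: 252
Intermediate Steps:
Function('q')(W) = Add(-2, Mul(2, W)) (Function('q')(W) = Mul(Add(-3, 5), Add(-1, W)) = Mul(2, Add(-1, W)) = Add(-2, Mul(2, W)))
f = 9 (f = Pow(Add(-1, 4), 2) = Pow(3, 2) = 9)
Mul(Mul(f, 1), Function('q')(Mul(-3, Add(-4, -1)))) = Mul(Mul(9, 1), Add(-2, Mul(2, Mul(-3, Add(-4, -1))))) = Mul(9, Add(-2, Mul(2, Mul(-3, -5)))) = Mul(9, Add(-2, Mul(2, 15))) = Mul(9, Add(-2, 30)) = Mul(9, 28) = 252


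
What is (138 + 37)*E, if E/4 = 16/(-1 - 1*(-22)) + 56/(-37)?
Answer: -58400/111 ≈ -526.13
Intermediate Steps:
E = -2336/777 (E = 4*(16/(-1 - 1*(-22)) + 56/(-37)) = 4*(16/(-1 + 22) + 56*(-1/37)) = 4*(16/21 - 56/37) = 4*(-584/777) = -2336/777 ≈ -3.0064)
(138 + 37)*E = (138 + 37)*(-2336/777) = 175*(-2336/777) = -58400/111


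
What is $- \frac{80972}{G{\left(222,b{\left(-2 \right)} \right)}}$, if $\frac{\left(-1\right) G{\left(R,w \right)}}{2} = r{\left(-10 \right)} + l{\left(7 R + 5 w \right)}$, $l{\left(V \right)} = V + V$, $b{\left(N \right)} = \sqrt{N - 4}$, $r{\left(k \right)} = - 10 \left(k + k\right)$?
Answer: $\frac{16740961}{1367933} - \frac{101215 i \sqrt{6}}{2735866} \approx 12.238 - 0.09062 i$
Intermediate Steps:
$r{\left(k \right)} = - 20 k$ ($r{\left(k \right)} = - 10 \cdot 2 k = - 20 k$)
$b{\left(N \right)} = \sqrt{-4 + N}$
$l{\left(V \right)} = 2 V$
$G{\left(R,w \right)} = -400 - 28 R - 20 w$ ($G{\left(R,w \right)} = - 2 \left(\left(-20\right) \left(-10\right) + 2 \left(7 R + 5 w\right)\right) = - 2 \left(200 + 2 \left(5 w + 7 R\right)\right) = - 2 \left(200 + \left(10 w + 14 R\right)\right) = - 2 \left(200 + 10 w + 14 R\right) = -400 - 28 R - 20 w$)
$- \frac{80972}{G{\left(222,b{\left(-2 \right)} \right)}} = - \frac{80972}{-400 - 6216 - 20 \sqrt{-4 - 2}} = - \frac{80972}{-400 - 6216 - 20 \sqrt{-6}} = - \frac{80972}{-400 - 6216 - 20 i \sqrt{6}} = - \frac{80972}{-6616 - 20 i \sqrt{6}}$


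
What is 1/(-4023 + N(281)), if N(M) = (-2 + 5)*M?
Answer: -1/3180 ≈ -0.00031447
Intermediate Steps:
N(M) = 3*M
1/(-4023 + N(281)) = 1/(-4023 + 3*281) = 1/(-4023 + 843) = 1/(-3180) = -1/3180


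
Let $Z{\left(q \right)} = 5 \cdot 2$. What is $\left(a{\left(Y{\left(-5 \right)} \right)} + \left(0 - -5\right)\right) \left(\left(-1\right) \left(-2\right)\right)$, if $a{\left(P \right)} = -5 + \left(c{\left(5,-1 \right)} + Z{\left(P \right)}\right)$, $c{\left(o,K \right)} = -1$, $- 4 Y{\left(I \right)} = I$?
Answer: $18$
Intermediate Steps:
$Y{\left(I \right)} = - \frac{I}{4}$
$Z{\left(q \right)} = 10$
$a{\left(P \right)} = 4$ ($a{\left(P \right)} = -5 + \left(-1 + 10\right) = -5 + 9 = 4$)
$\left(a{\left(Y{\left(-5 \right)} \right)} + \left(0 - -5\right)\right) \left(\left(-1\right) \left(-2\right)\right) = \left(4 + \left(0 - -5\right)\right) \left(\left(-1\right) \left(-2\right)\right) = \left(4 + \left(0 + 5\right)\right) 2 = \left(4 + 5\right) 2 = 9 \cdot 2 = 18$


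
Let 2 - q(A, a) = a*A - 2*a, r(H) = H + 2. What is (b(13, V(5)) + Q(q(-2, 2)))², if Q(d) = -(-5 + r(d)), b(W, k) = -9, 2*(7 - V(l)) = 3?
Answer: 256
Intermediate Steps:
r(H) = 2 + H
V(l) = 11/2 (V(l) = 7 - ½*3 = 7 - 3/2 = 11/2)
q(A, a) = 2 + 2*a - A*a (q(A, a) = 2 - (a*A - 2*a) = 2 - (A*a - 2*a) = 2 - (-2*a + A*a) = 2 + (2*a - A*a) = 2 + 2*a - A*a)
Q(d) = 3 - d (Q(d) = -(-5 + (2 + d)) = -(-3 + d) = 3 - d)
(b(13, V(5)) + Q(q(-2, 2)))² = (-9 + (3 - (2 + 2*2 - 1*(-2)*2)))² = (-9 + (3 - (2 + 4 + 4)))² = (-9 + (3 - 1*10))² = (-9 + (3 - 10))² = (-9 - 7)² = (-16)² = 256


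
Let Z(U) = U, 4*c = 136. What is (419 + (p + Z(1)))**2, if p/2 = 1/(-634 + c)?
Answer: 15875748001/90000 ≈ 1.7640e+5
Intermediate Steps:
c = 34 (c = (1/4)*136 = 34)
p = -1/300 (p = 2/(-634 + 34) = 2/(-600) = 2*(-1/600) = -1/300 ≈ -0.0033333)
(419 + (p + Z(1)))**2 = (419 + (-1/300 + 1))**2 = (419 + 299/300)**2 = (125999/300)**2 = 15875748001/90000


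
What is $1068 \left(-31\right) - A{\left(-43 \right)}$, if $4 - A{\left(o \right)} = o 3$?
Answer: $-33241$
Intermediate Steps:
$A{\left(o \right)} = 4 - 3 o$ ($A{\left(o \right)} = 4 - o 3 = 4 - 3 o$)
$1068 \left(-31\right) - A{\left(-43 \right)} = 1068 \left(-31\right) - \left(4 - -129\right) = -33108 - \left(4 + 129\right) = -33108 - 133 = -33241$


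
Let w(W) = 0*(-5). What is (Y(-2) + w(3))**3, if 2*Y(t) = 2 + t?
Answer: 0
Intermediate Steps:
w(W) = 0
Y(t) = 1 + t/2 (Y(t) = (2 + t)/2 = 1 + t/2)
(Y(-2) + w(3))**3 = ((1 + (1/2)*(-2)) + 0)**3 = ((1 - 1) + 0)**3 = (0 + 0)**3 = 0**3 = 0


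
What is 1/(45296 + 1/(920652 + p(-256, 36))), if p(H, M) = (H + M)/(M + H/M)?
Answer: 11968377/542119604605 ≈ 2.2077e-5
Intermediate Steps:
p(H, M) = (H + M)/(M + H/M)
1/(45296 + 1/(920652 + p(-256, 36))) = 1/(45296 + 1/(920652 + 36*(-256 + 36)/(-256 + 36²))) = 1/(45296 + 1/(920652 + 36*(-220)/(-256 + 1296))) = 1/(45296 + 1/(920652 + 36*(-220)/1040)) = 1/(45296 + 1/(920652 + 36*(1/1040)*(-220))) = 1/(45296 + 1/(920652 - 99/13)) = 1/(45296 + 1/(11968377/13)) = 1/(45296 + 13/11968377) = 1/(542119604605/11968377) = 11968377/542119604605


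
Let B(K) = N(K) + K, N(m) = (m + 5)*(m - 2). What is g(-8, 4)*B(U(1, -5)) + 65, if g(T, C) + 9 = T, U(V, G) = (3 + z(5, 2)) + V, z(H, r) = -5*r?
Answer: 31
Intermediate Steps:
N(m) = (-2 + m)*(5 + m) (N(m) = (5 + m)*(-2 + m) = (-2 + m)*(5 + m))
U(V, G) = -7 + V (U(V, G) = (3 - 5*2) + V = (3 - 10) + V = -7 + V)
g(T, C) = -9 + T
B(K) = -10 + K**2 + 4*K (B(K) = (-10 + K**2 + 3*K) + K = -10 + K**2 + 4*K)
g(-8, 4)*B(U(1, -5)) + 65 = (-9 - 8)*(-10 + (-7 + 1)**2 + 4*(-7 + 1)) + 65 = -17*(-10 + (-6)**2 + 4*(-6)) + 65 = -17*(-10 + 36 - 24) + 65 = -17*2 + 65 = -34 + 65 = 31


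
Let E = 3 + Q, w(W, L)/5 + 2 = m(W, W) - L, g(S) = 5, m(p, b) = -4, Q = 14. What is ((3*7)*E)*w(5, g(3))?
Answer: -19635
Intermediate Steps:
w(W, L) = -30 - 5*L (w(W, L) = -10 + 5*(-4 - L) = -10 + (-20 - 5*L) = -30 - 5*L)
E = 17 (E = 3 + 14 = 17)
((3*7)*E)*w(5, g(3)) = ((3*7)*17)*(-30 - 5*5) = (21*17)*(-30 - 25) = 357*(-55) = -19635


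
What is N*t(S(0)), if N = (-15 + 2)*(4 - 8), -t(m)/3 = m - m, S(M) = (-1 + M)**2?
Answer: 0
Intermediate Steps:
t(m) = 0 (t(m) = -3*(m - m) = -3*0 = 0)
N = 52 (N = -13*(-4) = 52)
N*t(S(0)) = 52*0 = 0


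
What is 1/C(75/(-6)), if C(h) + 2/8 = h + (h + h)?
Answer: -4/151 ≈ -0.026490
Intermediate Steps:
C(h) = -¼ + 3*h (C(h) = -¼ + (h + (h + h)) = -¼ + (h + 2*h) = -¼ + 3*h)
1/C(75/(-6)) = 1/(-¼ + 3*(75/(-6))) = 1/(-¼ + 3*(75*(-⅙))) = 1/(-¼ + 3*(-25/2)) = 1/(-¼ - 75/2) = 1/(-151/4) = -4/151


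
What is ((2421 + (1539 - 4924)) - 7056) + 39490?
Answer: 31470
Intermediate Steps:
((2421 + (1539 - 4924)) - 7056) + 39490 = ((2421 - 3385) - 7056) + 39490 = (-964 - 7056) + 39490 = -8020 + 39490 = 31470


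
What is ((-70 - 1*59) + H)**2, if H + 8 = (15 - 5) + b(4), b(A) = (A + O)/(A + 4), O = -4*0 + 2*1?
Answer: 255025/16 ≈ 15939.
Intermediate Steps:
O = 2 (O = 0 + 2 = 2)
b(A) = (2 + A)/(4 + A) (b(A) = (A + 2)/(A + 4) = (2 + A)/(4 + A))
H = 11/4 (H = -8 + ((15 - 5) + (2 + 4)/(4 + 4)) = -8 + (10 + 6/8) = -8 + (10 + (1/8)*6) = -8 + (10 + 3/4) = -8 + 43/4 = 11/4 ≈ 2.7500)
((-70 - 1*59) + H)**2 = ((-70 - 1*59) + 11/4)**2 = ((-70 - 59) + 11/4)**2 = (-129 + 11/4)**2 = (-505/4)**2 = 255025/16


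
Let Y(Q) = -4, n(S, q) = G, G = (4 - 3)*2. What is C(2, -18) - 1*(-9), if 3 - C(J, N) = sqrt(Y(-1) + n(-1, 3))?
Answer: 12 - I*sqrt(2) ≈ 12.0 - 1.4142*I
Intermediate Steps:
G = 2 (G = 1*2 = 2)
n(S, q) = 2
C(J, N) = 3 - I*sqrt(2) (C(J, N) = 3 - sqrt(-4 + 2) = 3 - sqrt(-2) = 3 - I*sqrt(2))
C(2, -18) - 1*(-9) = (3 - I*sqrt(2)) - 1*(-9) = (3 - I*sqrt(2)) + 9 = 12 - I*sqrt(2)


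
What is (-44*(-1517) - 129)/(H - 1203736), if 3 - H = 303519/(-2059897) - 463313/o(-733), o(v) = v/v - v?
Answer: -100725556230362/1819046840856027 ≈ -0.055373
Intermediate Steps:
o(v) = 1 - v
H = 959135734901/1511964398 (H = 3 - (303519/(-2059897) - 463313/(1 - 1*(-733))) = 3 - (303519*(-1/2059897) - 463313/(1 + 733)) = 3 - (-303519/2059897 - 463313/734) = 3 - 1*(-954599841707/1511964398) = 3 + 954599841707/1511964398 = 959135734901/1511964398 ≈ 634.36)
(-44*(-1517) - 129)/(H - 1203736) = (-44*(-1517) - 129)/(959135734901/1511964398 - 1203736) = (66748 - 129)/(-1819046840856027/1511964398) = 66619*(-1511964398/1819046840856027) = -100725556230362/1819046840856027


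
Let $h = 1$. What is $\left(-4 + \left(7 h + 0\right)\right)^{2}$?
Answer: $9$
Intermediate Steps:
$\left(-4 + \left(7 h + 0\right)\right)^{2} = \left(-4 + \left(7 \cdot 1 + 0\right)\right)^{2} = \left(-4 + \left(7 + 0\right)\right)^{2} = \left(-4 + 7\right)^{2} = 3^{2} = 9$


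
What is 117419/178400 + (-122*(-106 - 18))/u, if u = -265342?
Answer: 14228678549/23668506400 ≈ 0.60116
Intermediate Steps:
117419/178400 + (-122*(-106 - 18))/u = 117419/178400 - 122*(-106 - 18)/(-265342) = 117419*(1/178400) - 122*(-124)*(-1/265342) = 117419/178400 + 15128*(-1/265342) = 117419/178400 - 7564/132671 = 14228678549/23668506400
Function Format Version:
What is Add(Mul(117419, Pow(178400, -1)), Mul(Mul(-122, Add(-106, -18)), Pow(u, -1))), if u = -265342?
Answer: Rational(14228678549, 23668506400) ≈ 0.60116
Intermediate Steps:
Add(Mul(117419, Pow(178400, -1)), Mul(Mul(-122, Add(-106, -18)), Pow(u, -1))) = Add(Mul(117419, Pow(178400, -1)), Mul(Mul(-122, Add(-106, -18)), Pow(-265342, -1))) = Add(Mul(117419, Rational(1, 178400)), Mul(Mul(-122, -124), Rational(-1, 265342))) = Add(Rational(117419, 178400), Mul(15128, Rational(-1, 265342))) = Add(Rational(117419, 178400), Rational(-7564, 132671)) = Rational(14228678549, 23668506400)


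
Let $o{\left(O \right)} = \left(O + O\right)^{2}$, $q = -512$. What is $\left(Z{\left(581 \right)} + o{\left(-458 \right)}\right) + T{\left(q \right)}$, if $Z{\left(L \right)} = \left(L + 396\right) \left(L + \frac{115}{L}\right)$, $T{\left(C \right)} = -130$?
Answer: $\frac{817325458}{581} \approx 1.4068 \cdot 10^{6}$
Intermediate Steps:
$o{\left(O \right)} = 4 O^{2}$ ($o{\left(O \right)} = \left(2 O\right)^{2} = 4 O^{2}$)
$Z{\left(L \right)} = \left(396 + L\right) \left(L + \frac{115}{L}\right)$
$\left(Z{\left(581 \right)} + o{\left(-458 \right)}\right) + T{\left(q \right)} = \left(\left(115 + 581^{2} + 396 \cdot 581 + \frac{45540}{581}\right) + 4 \left(-458\right)^{2}\right) - 130 = \left(\left(115 + 337561 + 230076 + 45540 \cdot \frac{1}{581}\right) + 4 \cdot 209764\right) - 130 = \left(\left(115 + 337561 + 230076 + \frac{45540}{581}\right) + 839056\right) - 130 = \left(\frac{329909452}{581} + 839056\right) - 130 = \frac{817400988}{581} - 130 = \frac{817325458}{581}$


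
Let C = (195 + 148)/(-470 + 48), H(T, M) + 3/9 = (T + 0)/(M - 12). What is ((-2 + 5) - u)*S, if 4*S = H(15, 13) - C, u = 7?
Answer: -19597/1266 ≈ -15.479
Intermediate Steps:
H(T, M) = -⅓ + T/(-12 + M) (H(T, M) = -⅓ + (T + 0)/(M - 12) = -⅓ + T/(-12 + M))
C = -343/422 (C = 343/(-422) = 343*(-1/422) = -343/422 ≈ -0.81280)
S = 19597/5064 (S = ((4 + 15 - ⅓*13)/(-12 + 13) - 1*(-343/422))/4 = ((4 + 15 - 13/3)/1 + 343/422)/4 = (1*(44/3) + 343/422)/4 = (44/3 + 343/422)/4 = (¼)*(19597/1266) = 19597/5064 ≈ 3.8699)
((-2 + 5) - u)*S = ((-2 + 5) - 1*7)*(19597/5064) = (3 - 7)*(19597/5064) = -4*19597/5064 = -19597/1266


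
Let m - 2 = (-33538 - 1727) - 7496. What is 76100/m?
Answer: -76100/42759 ≈ -1.7797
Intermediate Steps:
m = -42759 (m = 2 + ((-33538 - 1727) - 7496) = 2 + (-35265 - 7496) = 2 - 42761 = -42759)
76100/m = 76100/(-42759) = 76100*(-1/42759) = -76100/42759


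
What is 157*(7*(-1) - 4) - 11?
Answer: -1738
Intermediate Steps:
157*(7*(-1) - 4) - 11 = 157*(-7 - 4) - 11 = 157*(-11) - 11 = -1727 - 11 = -1738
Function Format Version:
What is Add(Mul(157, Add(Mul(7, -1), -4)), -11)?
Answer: -1738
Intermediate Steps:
Add(Mul(157, Add(Mul(7, -1), -4)), -11) = Add(Mul(157, Add(-7, -4)), -11) = Add(Mul(157, -11), -11) = Add(-1727, -11) = -1738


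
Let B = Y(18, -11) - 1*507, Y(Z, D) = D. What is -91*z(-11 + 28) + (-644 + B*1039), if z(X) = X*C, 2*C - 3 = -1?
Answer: -540393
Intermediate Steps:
C = 1 (C = 3/2 + (½)*(-1) = 3/2 - ½ = 1)
z(X) = X (z(X) = X*1 = X)
B = -518 (B = -11 - 1*507 = -11 - 507 = -518)
-91*z(-11 + 28) + (-644 + B*1039) = -91*(-11 + 28) + (-644 - 518*1039) = -91*17 + (-644 - 538202) = -1547 - 538846 = -540393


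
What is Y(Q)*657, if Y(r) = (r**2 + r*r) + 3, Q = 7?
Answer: 66357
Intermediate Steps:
Y(r) = 3 + 2*r**2 (Y(r) = (r**2 + r**2) + 3 = 2*r**2 + 3 = 3 + 2*r**2)
Y(Q)*657 = (3 + 2*7**2)*657 = (3 + 2*49)*657 = (3 + 98)*657 = 101*657 = 66357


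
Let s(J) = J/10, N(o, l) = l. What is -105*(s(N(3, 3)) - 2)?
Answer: 357/2 ≈ 178.50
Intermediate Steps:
s(J) = J/10 (s(J) = J*(⅒) = J/10)
-105*(s(N(3, 3)) - 2) = -105*((⅒)*3 - 2) = -105*(3/10 - 2) = -105*(-17/10) = 357/2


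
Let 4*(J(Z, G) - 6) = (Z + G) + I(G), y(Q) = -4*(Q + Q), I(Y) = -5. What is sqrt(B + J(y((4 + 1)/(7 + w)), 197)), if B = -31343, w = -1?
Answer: 4*I*sqrt(17601)/3 ≈ 176.89*I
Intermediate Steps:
y(Q) = -8*Q
J(Z, G) = 19/4 + G/4 + Z/4 (J(Z, G) = 6 + ((Z + G) - 5)/4 = 6 + ((G + Z) - 5)/4 = 6 + (-5 + G + Z)/4 = 6 + (-5/4 + G/4 + Z/4) = 19/4 + G/4 + Z/4)
sqrt(B + J(y((4 + 1)/(7 + w)), 197)) = sqrt(-31343 + (19/4 + (1/4)*197 + (-8*(4 + 1)/(7 - 1))/4)) = sqrt(-31343 + (19/4 + 197/4 + (-40/6)/4)) = sqrt(-31343 + (19/4 + 197/4 + (-8*5/6)/4)) = sqrt(-31343 + (19/4 + 197/4 + (1/4)*(-20/3))) = sqrt(-31343 + (19/4 + 197/4 - 5/3)) = sqrt(-31343 + 157/3) = sqrt(-93872/3) = 4*I*sqrt(17601)/3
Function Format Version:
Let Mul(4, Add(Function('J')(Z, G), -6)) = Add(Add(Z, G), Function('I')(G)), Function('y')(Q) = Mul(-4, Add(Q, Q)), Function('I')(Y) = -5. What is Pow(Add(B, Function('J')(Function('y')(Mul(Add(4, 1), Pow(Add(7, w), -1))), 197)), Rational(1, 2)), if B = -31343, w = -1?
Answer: Mul(Rational(4, 3), I, Pow(17601, Rational(1, 2))) ≈ Mul(176.89, I)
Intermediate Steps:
Function('y')(Q) = Mul(-8, Q) (Function('y')(Q) = Mul(-4, Mul(2, Q)) = Mul(-8, Q))
Function('J')(Z, G) = Add(Rational(19, 4), Mul(Rational(1, 4), G), Mul(Rational(1, 4), Z)) (Function('J')(Z, G) = Add(6, Mul(Rational(1, 4), Add(Add(Z, G), -5))) = Add(6, Mul(Rational(1, 4), Add(Add(G, Z), -5))) = Add(6, Mul(Rational(1, 4), Add(-5, G, Z))) = Add(6, Add(Rational(-5, 4), Mul(Rational(1, 4), G), Mul(Rational(1, 4), Z))) = Add(Rational(19, 4), Mul(Rational(1, 4), G), Mul(Rational(1, 4), Z)))
Pow(Add(B, Function('J')(Function('y')(Mul(Add(4, 1), Pow(Add(7, w), -1))), 197)), Rational(1, 2)) = Pow(Add(-31343, Add(Rational(19, 4), Mul(Rational(1, 4), 197), Mul(Rational(1, 4), Mul(-8, Mul(Add(4, 1), Pow(Add(7, -1), -1)))))), Rational(1, 2)) = Pow(Add(-31343, Add(Rational(19, 4), Rational(197, 4), Mul(Rational(1, 4), Mul(-8, Mul(5, Pow(6, -1)))))), Rational(1, 2)) = Pow(Add(-31343, Add(Rational(19, 4), Rational(197, 4), Mul(Rational(1, 4), Mul(-8, Mul(5, Rational(1, 6)))))), Rational(1, 2)) = Pow(Add(-31343, Add(Rational(19, 4), Rational(197, 4), Mul(Rational(1, 4), Mul(-8, Rational(5, 6))))), Rational(1, 2)) = Pow(Add(-31343, Add(Rational(19, 4), Rational(197, 4), Mul(Rational(1, 4), Rational(-20, 3)))), Rational(1, 2)) = Pow(Add(-31343, Add(Rational(19, 4), Rational(197, 4), Rational(-5, 3))), Rational(1, 2)) = Pow(Add(-31343, Rational(157, 3)), Rational(1, 2)) = Pow(Rational(-93872, 3), Rational(1, 2)) = Mul(Rational(4, 3), I, Pow(17601, Rational(1, 2)))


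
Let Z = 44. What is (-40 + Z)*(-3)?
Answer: -12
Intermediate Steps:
(-40 + Z)*(-3) = (-40 + 44)*(-3) = 4*(-3) = -12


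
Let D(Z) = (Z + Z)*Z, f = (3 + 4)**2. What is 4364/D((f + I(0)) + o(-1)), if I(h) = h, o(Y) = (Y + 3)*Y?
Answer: 2182/2209 ≈ 0.98778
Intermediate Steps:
o(Y) = Y*(3 + Y) (o(Y) = (3 + Y)*Y = Y*(3 + Y))
f = 49 (f = 7**2 = 49)
D(Z) = 2*Z**2 (D(Z) = (2*Z)*Z = 2*Z**2)
4364/D((f + I(0)) + o(-1)) = 4364/((2*((49 + 0) - (3 - 1))**2)) = 4364/((2*(49 - 1*2)**2)) = 4364/((2*(49 - 2)**2)) = 4364/((2*47**2)) = 4364/((2*2209)) = 4364/4418 = 4364*(1/4418) = 2182/2209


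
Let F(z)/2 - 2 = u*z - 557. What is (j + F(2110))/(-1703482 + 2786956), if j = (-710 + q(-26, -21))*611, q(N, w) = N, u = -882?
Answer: -2086423/541737 ≈ -3.8514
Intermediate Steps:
j = -449696 (j = (-710 - 26)*611 = -736*611 = -449696)
F(z) = -1110 - 1764*z (F(z) = 4 + 2*(-882*z - 557) = 4 + 2*(-557 - 882*z) = 4 + (-1114 - 1764*z) = -1110 - 1764*z)
(j + F(2110))/(-1703482 + 2786956) = (-449696 + (-1110 - 1764*2110))/(-1703482 + 2786956) = (-449696 + (-1110 - 3722040))/1083474 = (-449696 - 3723150)*(1/1083474) = -4172846*1/1083474 = -2086423/541737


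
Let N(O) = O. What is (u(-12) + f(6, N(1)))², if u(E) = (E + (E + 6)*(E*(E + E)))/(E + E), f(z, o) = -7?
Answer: 17161/4 ≈ 4290.3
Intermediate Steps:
u(E) = (E + 2*E²*(6 + E))/(2*E) (u(E) = (E + (6 + E)*(E*(2*E)))/((2*E)) = (E + (6 + E)*(2*E²))*(1/(2*E)) = (E + 2*E²*(6 + E))*(1/(2*E)) = (E + 2*E²*(6 + E))/(2*E))
(u(-12) + f(6, N(1)))² = ((½ + (-12)² + 6*(-12)) - 7)² = ((½ + 144 - 72) - 7)² = (145/2 - 7)² = (131/2)² = 17161/4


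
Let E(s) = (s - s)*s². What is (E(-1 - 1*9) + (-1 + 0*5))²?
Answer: 1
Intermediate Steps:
E(s) = 0 (E(s) = 0*s² = 0)
(E(-1 - 1*9) + (-1 + 0*5))² = (0 + (-1 + 0*5))² = (0 + (-1 + 0))² = (0 - 1)² = (-1)² = 1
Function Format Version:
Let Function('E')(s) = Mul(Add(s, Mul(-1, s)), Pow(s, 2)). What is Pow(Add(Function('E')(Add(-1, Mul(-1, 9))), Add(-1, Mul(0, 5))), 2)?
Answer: 1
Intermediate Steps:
Function('E')(s) = 0 (Function('E')(s) = Mul(0, Pow(s, 2)) = 0)
Pow(Add(Function('E')(Add(-1, Mul(-1, 9))), Add(-1, Mul(0, 5))), 2) = Pow(Add(0, Add(-1, Mul(0, 5))), 2) = Pow(Add(0, Add(-1, 0)), 2) = Pow(Add(0, -1), 2) = Pow(-1, 2) = 1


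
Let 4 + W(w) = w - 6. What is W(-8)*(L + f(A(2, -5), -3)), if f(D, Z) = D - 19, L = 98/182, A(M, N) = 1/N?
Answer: 21834/65 ≈ 335.91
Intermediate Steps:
W(w) = -10 + w (W(w) = -4 + (w - 6) = -4 + (-6 + w) = -10 + w)
L = 7/13 (L = 98*(1/182) = 7/13 ≈ 0.53846)
f(D, Z) = -19 + D
W(-8)*(L + f(A(2, -5), -3)) = (-10 - 8)*(7/13 + (-19 + 1/(-5))) = -18*(7/13 + (-19 - 1/5)) = -18*(7/13 - 96/5) = -18*(-1213/65) = 21834/65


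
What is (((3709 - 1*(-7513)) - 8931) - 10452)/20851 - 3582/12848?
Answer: -89770405/133946824 ≈ -0.67019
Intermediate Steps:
(((3709 - 1*(-7513)) - 8931) - 10452)/20851 - 3582/12848 = (((3709 + 7513) - 8931) - 10452)*(1/20851) - 3582*1/12848 = ((11222 - 8931) - 10452)*(1/20851) - 1791/6424 = (2291 - 10452)*(1/20851) - 1791/6424 = -8161*1/20851 - 1791/6424 = -8161/20851 - 1791/6424 = -89770405/133946824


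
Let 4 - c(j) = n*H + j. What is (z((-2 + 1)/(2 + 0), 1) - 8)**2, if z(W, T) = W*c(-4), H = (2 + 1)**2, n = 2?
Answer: 9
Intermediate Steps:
H = 9 (H = 3**2 = 9)
c(j) = -14 - j (c(j) = 4 - (2*9 + j) = 4 - (18 + j) = 4 + (-18 - j) = -14 - j)
z(W, T) = -10*W (z(W, T) = W*(-14 - 1*(-4)) = W*(-14 + 4) = W*(-10) = -10*W)
(z((-2 + 1)/(2 + 0), 1) - 8)**2 = (-10*(-2 + 1)/(2 + 0) - 8)**2 = (-(-10)/2 - 8)**2 = (-10*(-1/2) - 8)**2 = (5 - 8)**2 = (-3)**2 = 9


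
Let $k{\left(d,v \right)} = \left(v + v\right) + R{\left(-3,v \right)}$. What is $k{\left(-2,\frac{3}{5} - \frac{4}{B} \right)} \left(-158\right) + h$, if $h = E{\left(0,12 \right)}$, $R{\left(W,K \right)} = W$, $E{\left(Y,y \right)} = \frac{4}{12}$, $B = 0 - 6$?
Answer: $\frac{1111}{15} \approx 74.067$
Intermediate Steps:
$B = -6$ ($B = 0 - 6 = -6$)
$E{\left(Y,y \right)} = \frac{1}{3}$ ($E{\left(Y,y \right)} = 4 \cdot \frac{1}{12} = \frac{1}{3}$)
$h = \frac{1}{3} \approx 0.33333$
$k{\left(d,v \right)} = -3 + 2 v$ ($k{\left(d,v \right)} = \left(v + v\right) - 3 = 2 v - 3 = -3 + 2 v$)
$k{\left(-2,\frac{3}{5} - \frac{4}{B} \right)} \left(-158\right) + h = \left(-3 + 2 \left(\frac{3}{5} - \frac{4}{-6}\right)\right) \left(-158\right) + \frac{1}{3} = \left(-3 + 2 \left(3 \cdot \frac{1}{5} - - \frac{2}{3}\right)\right) \left(-158\right) + \frac{1}{3} = \left(-3 + 2 \left(\frac{3}{5} + \frac{2}{3}\right)\right) \left(-158\right) + \frac{1}{3} = \left(-3 + 2 \cdot \frac{19}{15}\right) \left(-158\right) + \frac{1}{3} = \left(-3 + \frac{38}{15}\right) \left(-158\right) + \frac{1}{3} = \left(- \frac{7}{15}\right) \left(-158\right) + \frac{1}{3} = \frac{1106}{15} + \frac{1}{3} = \frac{1111}{15}$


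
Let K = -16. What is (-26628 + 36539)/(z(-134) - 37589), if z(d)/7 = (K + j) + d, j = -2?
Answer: -9911/38653 ≈ -0.25641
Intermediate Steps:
z(d) = -126 + 7*d (z(d) = 7*((-16 - 2) + d) = 7*(-18 + d) = -126 + 7*d)
(-26628 + 36539)/(z(-134) - 37589) = (-26628 + 36539)/((-126 + 7*(-134)) - 37589) = 9911/((-126 - 938) - 37589) = 9911/(-1064 - 37589) = 9911/(-38653) = 9911*(-1/38653) = -9911/38653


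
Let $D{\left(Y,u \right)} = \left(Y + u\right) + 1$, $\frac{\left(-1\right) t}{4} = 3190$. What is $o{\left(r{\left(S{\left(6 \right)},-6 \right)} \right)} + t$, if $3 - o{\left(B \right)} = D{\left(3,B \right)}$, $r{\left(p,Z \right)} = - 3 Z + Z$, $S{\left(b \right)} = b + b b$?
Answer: $-12773$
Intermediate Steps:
$t = -12760$ ($t = \left(-4\right) 3190 = -12760$)
$D{\left(Y,u \right)} = 1 + Y + u$
$S{\left(b \right)} = b + b^{2}$
$r{\left(p,Z \right)} = - 2 Z$
$o{\left(B \right)} = -1 - B$ ($o{\left(B \right)} = 3 - \left(1 + 3 + B\right) = 3 - \left(4 + B\right) = -1 - B$)
$o{\left(r{\left(S{\left(6 \right)},-6 \right)} \right)} + t = \left(-1 - \left(-2\right) \left(-6\right)\right) - 12760 = \left(-1 - 12\right) - 12760 = -13 - 12760 = -12773$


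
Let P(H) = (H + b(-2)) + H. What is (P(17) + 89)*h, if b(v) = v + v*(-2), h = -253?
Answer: -31625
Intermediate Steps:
b(v) = -v (b(v) = v - 2*v = -v)
P(H) = 2 + 2*H (P(H) = (H - 1*(-2)) + H = (H + 2) + H = (2 + H) + H = 2 + 2*H)
(P(17) + 89)*h = ((2 + 2*17) + 89)*(-253) = ((2 + 34) + 89)*(-253) = (36 + 89)*(-253) = 125*(-253) = -31625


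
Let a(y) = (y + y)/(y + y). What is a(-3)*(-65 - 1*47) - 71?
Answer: -183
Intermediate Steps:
a(y) = 1 (a(y) = (2*y)/((2*y)) = (2*y)*(1/(2*y)) = 1)
a(-3)*(-65 - 1*47) - 71 = 1*(-65 - 1*47) - 71 = 1*(-65 - 47) - 71 = 1*(-112) - 71 = -112 - 71 = -183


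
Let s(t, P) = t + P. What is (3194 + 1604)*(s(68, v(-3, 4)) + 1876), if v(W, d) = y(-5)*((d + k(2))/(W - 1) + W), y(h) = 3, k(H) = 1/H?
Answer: 37071747/4 ≈ 9.2679e+6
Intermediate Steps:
k(H) = 1/H
v(W, d) = 3*W + 3*(½ + d)/(-1 + W) (v(W, d) = 3*((d + 1/2)/(W - 1) + W) = 3*((d + ½)/(-1 + W) + W) = 3*((½ + d)/(-1 + W) + W) = 3*(W + (½ + d)/(-1 + W)) = 3*W + 3*(½ + d)/(-1 + W))
s(t, P) = P + t
(3194 + 1604)*(s(68, v(-3, 4)) + 1876) = (3194 + 1604)*((3*(1 - 2*(-3) + 2*4 + 2*(-3)²)/(2*(-1 - 3)) + 68) + 1876) = 4798*(((3/2)*(1 + 6 + 8 + 2*9)/(-4) + 68) + 1876) = 4798*(((3/2)*(-¼)*(1 + 6 + 8 + 18) + 68) + 1876) = 4798*(((3/2)*(-¼)*33 + 68) + 1876) = 4798*((-99/8 + 68) + 1876) = 4798*(445/8 + 1876) = 4798*(15453/8) = 37071747/4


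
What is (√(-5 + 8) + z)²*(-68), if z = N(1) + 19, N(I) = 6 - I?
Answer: -39372 - 3264*√3 ≈ -45025.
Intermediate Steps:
z = 24 (z = (6 - 1*1) + 19 = (6 - 1) + 19 = 5 + 19 = 24)
(√(-5 + 8) + z)²*(-68) = (√(-5 + 8) + 24)²*(-68) = (√3 + 24)²*(-68) = (24 + √3)²*(-68) = -68*(24 + √3)²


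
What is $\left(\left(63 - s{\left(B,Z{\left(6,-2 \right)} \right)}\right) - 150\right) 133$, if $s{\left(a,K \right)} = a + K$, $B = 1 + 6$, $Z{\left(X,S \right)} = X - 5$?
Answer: $-12635$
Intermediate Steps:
$Z{\left(X,S \right)} = -5 + X$ ($Z{\left(X,S \right)} = X - 5 = -5 + X$)
$B = 7$
$s{\left(a,K \right)} = K + a$
$\left(\left(63 - s{\left(B,Z{\left(6,-2 \right)} \right)}\right) - 150\right) 133 = \left(\left(63 - \left(\left(-5 + 6\right) + 7\right)\right) - 150\right) 133 = \left(\left(63 - \left(1 + 7\right)\right) - 150\right) 133 = \left(\left(63 - 8\right) - 150\right) 133 = \left(55 - 150\right) 133 = \left(-95\right) 133 = -12635$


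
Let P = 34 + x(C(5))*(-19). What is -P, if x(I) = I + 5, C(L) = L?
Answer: 156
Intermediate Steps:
x(I) = 5 + I
P = -156 (P = 34 + (5 + 5)*(-19) = 34 + 10*(-19) = 34 - 190 = -156)
-P = -1*(-156) = 156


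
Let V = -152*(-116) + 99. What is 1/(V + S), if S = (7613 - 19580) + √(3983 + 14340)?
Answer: 5764/33205373 - √18323/33205373 ≈ 0.00016951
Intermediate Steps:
V = 17731 (V = 17632 + 99 = 17731)
S = -11967 + √18323 ≈ -11832.
1/(V + S) = 1/(17731 + (-11967 + √18323)) = 1/(5764 + √18323)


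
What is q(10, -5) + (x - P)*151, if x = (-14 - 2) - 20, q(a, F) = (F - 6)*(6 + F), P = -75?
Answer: 5878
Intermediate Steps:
q(a, F) = (-6 + F)*(6 + F)
x = -36 (x = -16 - 20 = -36)
q(10, -5) + (x - P)*151 = (-36 + (-5)**2) + (-36 - 1*(-75))*151 = (-36 + 25) + (-36 + 75)*151 = -11 + 39*151 = -11 + 5889 = 5878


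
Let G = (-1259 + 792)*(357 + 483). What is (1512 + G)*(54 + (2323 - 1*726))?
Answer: -645157968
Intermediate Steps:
G = -392280 (G = -467*840 = -392280)
(1512 + G)*(54 + (2323 - 1*726)) = (1512 - 392280)*(54 + (2323 - 1*726)) = -390768*(54 + (2323 - 726)) = -390768*(54 + 1597) = -390768*1651 = -645157968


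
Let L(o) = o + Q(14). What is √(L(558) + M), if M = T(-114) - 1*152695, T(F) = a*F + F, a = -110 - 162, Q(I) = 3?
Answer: 2*I*√30310 ≈ 348.2*I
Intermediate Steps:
a = -272
L(o) = 3 + o (L(o) = o + 3 = 3 + o)
T(F) = -271*F (T(F) = -272*F + F = -271*F)
M = -121801 (M = -271*(-114) - 1*152695 = 30894 - 152695 = -121801)
√(L(558) + M) = √((3 + 558) - 121801) = √(561 - 121801) = √(-121240) = 2*I*√30310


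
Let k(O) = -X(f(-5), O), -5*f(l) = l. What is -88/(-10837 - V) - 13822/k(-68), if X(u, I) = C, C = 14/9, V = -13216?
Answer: 147970805/16653 ≈ 8885.5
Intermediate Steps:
f(l) = -l/5
C = 14/9 (C = 14*(⅑) = 14/9 ≈ 1.5556)
X(u, I) = 14/9
k(O) = -14/9 (k(O) = -1*14/9 = -14/9)
-88/(-10837 - V) - 13822/k(-68) = -88/(-10837 - 1*(-13216)) - 13822/(-14/9) = -88/(-10837 + 13216) - 13822*(-9/14) = -88/2379 + 62199/7 = 147970805/16653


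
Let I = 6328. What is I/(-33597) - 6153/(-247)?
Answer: 205159325/8298459 ≈ 24.723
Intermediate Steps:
I/(-33597) - 6153/(-247) = 6328/(-33597) - 6153/(-247) = 6328*(-1/33597) - 6153*(-1/247) = -6328/33597 + 6153/247 = 205159325/8298459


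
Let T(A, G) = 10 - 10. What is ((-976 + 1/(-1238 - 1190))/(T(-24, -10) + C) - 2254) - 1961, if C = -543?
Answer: -5554703131/1318404 ≈ -4213.2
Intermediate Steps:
T(A, G) = 0
((-976 + 1/(-1238 - 1190))/(T(-24, -10) + C) - 2254) - 1961 = ((-976 + 1/(-1238 - 1190))/(0 - 543) - 2254) - 1961 = ((-976 + 1/(-2428))/(-543) - 2254) - 1961 = ((-976 - 1/2428)*(-1/543) - 2254) - 1961 = (-2369729/2428*(-1/543) - 2254) - 1961 = (2369729/1318404 - 2254) - 1961 = -2969312887/1318404 - 1961 = -5554703131/1318404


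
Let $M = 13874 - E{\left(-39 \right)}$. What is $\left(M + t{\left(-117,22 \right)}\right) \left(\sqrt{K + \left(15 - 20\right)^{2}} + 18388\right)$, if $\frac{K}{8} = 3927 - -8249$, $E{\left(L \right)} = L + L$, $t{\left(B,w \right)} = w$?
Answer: $256953912 + 13974 \sqrt{97433} \approx 2.6132 \cdot 10^{8}$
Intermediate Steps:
$E{\left(L \right)} = 2 L$
$K = 97408$ ($K = 8 \left(3927 - -8249\right) = 8 \left(3927 + 8249\right) = 8 \cdot 12176 = 97408$)
$M = 13952$ ($M = 13874 - 2 \left(-39\right) = 13874 - -78 = 13874 + 78 = 13952$)
$\left(M + t{\left(-117,22 \right)}\right) \left(\sqrt{K + \left(15 - 20\right)^{2}} + 18388\right) = \left(13952 + 22\right) \left(\sqrt{97408 + \left(15 - 20\right)^{2}} + 18388\right) = 13974 \left(\sqrt{97408 + \left(-5\right)^{2}} + 18388\right) = 13974 \left(\sqrt{97408 + 25} + 18388\right) = 13974 \left(\sqrt{97433} + 18388\right) = 13974 \left(18388 + \sqrt{97433}\right) = 256953912 + 13974 \sqrt{97433}$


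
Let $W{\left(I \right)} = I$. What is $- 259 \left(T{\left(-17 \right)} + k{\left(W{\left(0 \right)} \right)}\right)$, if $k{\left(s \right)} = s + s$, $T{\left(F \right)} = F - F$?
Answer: $0$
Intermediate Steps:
$T{\left(F \right)} = 0$
$k{\left(s \right)} = 2 s$
$- 259 \left(T{\left(-17 \right)} + k{\left(W{\left(0 \right)} \right)}\right) = - 259 \left(0 + 2 \cdot 0\right) = - 259 \left(0 + 0\right) = \left(-259\right) 0 = 0$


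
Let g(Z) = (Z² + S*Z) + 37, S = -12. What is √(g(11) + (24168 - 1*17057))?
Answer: 3*√793 ≈ 84.481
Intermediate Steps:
g(Z) = 37 + Z² - 12*Z (g(Z) = (Z² - 12*Z) + 37 = 37 + Z² - 12*Z)
√(g(11) + (24168 - 1*17057)) = √((37 + 11² - 12*11) + (24168 - 1*17057)) = √((37 + 121 - 132) + (24168 - 17057)) = √(26 + 7111) = √7137 = 3*√793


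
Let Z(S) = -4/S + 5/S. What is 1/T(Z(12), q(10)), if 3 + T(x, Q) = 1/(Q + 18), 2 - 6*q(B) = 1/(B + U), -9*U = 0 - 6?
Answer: -3517/10359 ≈ -0.33951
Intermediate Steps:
U = 2/3 (U = -(0 - 6)/9 = -1/9*(-6) = 2/3 ≈ 0.66667)
Z(S) = 1/S
q(B) = 1/3 - 1/(6*(2/3 + B)) (q(B) = 1/3 - 1/(6*(B + 2/3)) = 1/3 - 1/(6*(2/3 + B)))
T(x, Q) = -3 + 1/(18 + Q) (T(x, Q) = -3 + 1/(Q + 18) = -3 + 1/(18 + Q))
1/T(Z(12), q(10)) = 1/((-53 - (1 + 6*10)/(2*(2 + 3*10)))/(18 + (1 + 6*10)/(6*(2 + 3*10)))) = 1/((-53 - (1 + 60)/(2*(2 + 30)))/(18 + (1 + 60)/(6*(2 + 30)))) = 1/((-53 - 61/(2*32))/(18 + (1/6)*61/32)) = 1/((-53 - 61/(2*32))/(18 + (1/6)*(1/32)*61)) = 1/((-53 - 3*61/192)/(18 + 61/192)) = 1/((-53 - 61/64)/(3517/192)) = 1/((192/3517)*(-3453/64)) = 1/(-10359/3517) = -3517/10359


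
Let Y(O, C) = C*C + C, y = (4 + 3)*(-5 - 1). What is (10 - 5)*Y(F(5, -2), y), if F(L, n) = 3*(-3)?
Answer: 8610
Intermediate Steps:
F(L, n) = -9
y = -42 (y = 7*(-6) = -42)
Y(O, C) = C + C² (Y(O, C) = C² + C = C + C²)
(10 - 5)*Y(F(5, -2), y) = (10 - 5)*(-42*(1 - 42)) = 5*(-42*(-41)) = 5*1722 = 8610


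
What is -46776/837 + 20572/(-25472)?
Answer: -100724753/1776672 ≈ -56.693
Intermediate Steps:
-46776/837 + 20572/(-25472) = -46776*1/837 + 20572*(-1/25472) = -15592/279 - 5143/6368 = -100724753/1776672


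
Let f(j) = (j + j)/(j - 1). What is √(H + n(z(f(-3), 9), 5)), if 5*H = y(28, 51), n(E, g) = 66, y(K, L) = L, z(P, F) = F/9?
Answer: √1905/5 ≈ 8.7293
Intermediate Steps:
f(j) = 2*j/(-1 + j) (f(j) = (2*j)/(-1 + j) = 2*j/(-1 + j))
z(P, F) = F/9 (z(P, F) = F*(⅑) = F/9)
H = 51/5 (H = (⅕)*51 = 51/5 ≈ 10.200)
√(H + n(z(f(-3), 9), 5)) = √(51/5 + 66) = √(381/5) = √1905/5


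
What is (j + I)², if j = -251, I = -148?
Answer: 159201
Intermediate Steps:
(j + I)² = (-251 - 148)² = (-399)² = 159201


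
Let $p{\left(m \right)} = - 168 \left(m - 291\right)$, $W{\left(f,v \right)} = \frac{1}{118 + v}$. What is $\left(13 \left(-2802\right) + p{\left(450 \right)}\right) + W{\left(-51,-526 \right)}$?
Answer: $- \frac{25760305}{408} \approx -63138.0$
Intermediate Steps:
$p{\left(m \right)} = 48888 - 168 m$ ($p{\left(m \right)} = - 168 \left(-291 + m\right) = 48888 - 168 m$)
$\left(13 \left(-2802\right) + p{\left(450 \right)}\right) + W{\left(-51,-526 \right)} = \left(13 \left(-2802\right) + \left(48888 - 75600\right)\right) + \frac{1}{118 - 526} = \left(-36426 + \left(48888 - 75600\right)\right) + \frac{1}{-408} = \left(-36426 - 26712\right) - \frac{1}{408} = -63138 - \frac{1}{408} = - \frac{25760305}{408}$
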